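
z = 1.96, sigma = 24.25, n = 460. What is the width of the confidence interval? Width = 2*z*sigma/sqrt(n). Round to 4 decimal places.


width = 2*z*sigma/sqrt(n)
2*z*sigma = 2 * 1.96 * 24.25 = 95.06
sqrt(460) ≈ 21.447611
width = 95.06 / 21.447611 ≈ 4.432195

4.4322


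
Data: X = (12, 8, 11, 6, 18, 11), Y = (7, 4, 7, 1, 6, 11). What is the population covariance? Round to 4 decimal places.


Cov = (1/n)*sum((xi-xbar)(yi-ybar))
n = 6, xbar = 66/6 = 11, ybar = 36/6 = 6
sum((xi-xbar)(yi-ybar)) = 32
Cov = 32 / 6 = 16/3 ≈ 5.333333

5.3333


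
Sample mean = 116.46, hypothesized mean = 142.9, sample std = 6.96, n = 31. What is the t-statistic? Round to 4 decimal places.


t = (xbar - mu0) / (s/sqrt(n))
xbar - mu0 = 116.46 - 142.9 = -26.44
sqrt(31) ≈ 5.56776436
s/sqrt(n) = 6.96 / 5.56776436 ≈ 1.25005290
t = -26.44 / 1.25005290 ≈ -21.151105

-21.1511


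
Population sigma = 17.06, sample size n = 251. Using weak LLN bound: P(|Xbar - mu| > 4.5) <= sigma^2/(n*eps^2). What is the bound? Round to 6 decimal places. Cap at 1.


bound = min(1, sigma^2/(n*eps^2))
sigma^2 = 17.06^2 = 291.0436
n*eps^2 = 251 * 4.5^2 = 251 * 20.25 = 5082.75
sigma^2/(n*eps^2) = 291.0436 / 5082.75 ≈ 0.05726105

0.057261


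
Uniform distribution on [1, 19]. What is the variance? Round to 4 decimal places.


Var = (b-a)^2 / 12
(b-a)^2 = (19 - 1)^2 = 324
Var = 324/12 = 27

27.0000


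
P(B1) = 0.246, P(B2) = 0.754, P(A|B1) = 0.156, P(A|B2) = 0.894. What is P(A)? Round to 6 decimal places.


P(A) = P(A|B1)*P(B1) + P(A|B2)*P(B2)
P(A|B1)*P(B1) = 0.156 * 0.246 = 0.038376
P(A|B2)*P(B2) = 0.894 * 0.754 = 0.674076
P(A) = 0.038376 + 0.674076 = 0.712452

0.712452


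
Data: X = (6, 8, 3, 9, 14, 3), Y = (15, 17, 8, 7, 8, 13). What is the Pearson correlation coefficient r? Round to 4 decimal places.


r = sum((xi-xbar)(yi-ybar)) / sqrt(sum((xi-xbar)^2) * sum((yi-ybar)^2))
n = 6, xbar = 43/6 ≈ 7.166667, ybar = 68/6 = 34/3 ≈ 11.333333
Sxy = sum((xi-xbar)(yi-ybar)) = -70/3 ≈ -23.333333
Sxx = sum((xi-xbar)^2) = 521/6 ≈ 86.833333
Syy = sum((yi-ybar)^2) = 268/3 ≈ 89.333333
sqrt(Sxx*Syy) ≈ 88.074463
r = Sxy / sqrt(Sxx*Syy) = -23.333333 / 88.074463 ≈ -0.264927

-0.2649


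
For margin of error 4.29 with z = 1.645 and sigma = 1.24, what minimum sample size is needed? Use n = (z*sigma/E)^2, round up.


z*sigma/E = 1.645 * 1.24 / 4.29 ≈ 0.475478
(z*sigma/E)^2 ≈ 0.226079
round up: n = 1

1


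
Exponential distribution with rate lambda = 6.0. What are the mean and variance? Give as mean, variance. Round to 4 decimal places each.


mean = 1/lam, var = 1/lam^2
mean = 1 / 6.0 = 1/6 ≈ 0.166667
lam^2 = 6.0^2 = 36
var = 1 / 36 = 1/36 ≈ 0.027778

0.1667, 0.0278


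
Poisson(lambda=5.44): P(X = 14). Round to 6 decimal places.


P = e^(-lam) * lam^k / k!
e^(-5.44) ≈ 0.004339483
lam^k = 5.44^14 ≈ 19878545115.063833
k! = 14! = 87178291200
P = 0.004339483 * 19878545115.063833 / 87178291200 ≈ 0.000989

0.000989


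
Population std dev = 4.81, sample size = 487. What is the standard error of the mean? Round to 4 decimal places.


SE = sigma / sqrt(n)
sqrt(487) ≈ 22.068076
SE = 4.81 / 22.068076 ≈ 0.217962

0.2180


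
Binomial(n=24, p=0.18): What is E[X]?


E[X] = n*p = 24 * 0.18 = 4.32

4.32


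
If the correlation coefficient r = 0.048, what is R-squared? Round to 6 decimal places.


R^2 = r^2 = (0.048)^2 = 0.002304

0.002304


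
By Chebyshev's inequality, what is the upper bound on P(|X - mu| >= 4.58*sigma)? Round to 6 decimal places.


P <= 1/k^2
k^2 = 4.58^2 = 20.9764
1/k^2 = 1 / 20.9764 ≈ 0.04767262

0.047673


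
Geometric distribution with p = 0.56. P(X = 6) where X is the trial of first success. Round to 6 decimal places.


P = (1-p)^(k-1) * p
(1-p)^(k-1) = 0.44^5 ≈ 0.01649162
P = 0.01649162 * 0.56 ≈ 0.009235309

0.009235


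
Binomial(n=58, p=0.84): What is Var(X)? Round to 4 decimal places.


Var = n*p*(1-p) = 58 * 0.84 * 0.16 = 7.7952

7.7952


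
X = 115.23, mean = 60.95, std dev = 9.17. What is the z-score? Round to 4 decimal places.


z = (X - mu) / sigma
X - mu = 115.23 - 60.95 = 54.28
z = 54.28 / 9.17 = 5428/917 ≈ 5.919302

5.9193


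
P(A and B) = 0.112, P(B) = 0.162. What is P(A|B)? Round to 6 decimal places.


P(A|B) = P(A and B) / P(B) = 0.112 / 0.162 = 56/81 ≈ 0.69135802

0.691358


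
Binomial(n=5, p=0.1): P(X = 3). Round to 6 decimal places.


P = C(n,k) * p^k * (1-p)^(n-k)
C(5,3) = 10
p^k = 0.1^3 = 0.001
(1-p)^(n-k) = 0.9^2 = 0.81
P = 10 * 0.001 * 0.81 = 0.0081

0.008100


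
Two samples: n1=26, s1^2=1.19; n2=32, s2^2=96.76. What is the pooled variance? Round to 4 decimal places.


sp^2 = ((n1-1)*s1^2 + (n2-1)*s2^2)/(n1+n2-2)
(n1-1)*s1^2 = 25 * 1.19 = 29.75
(n2-1)*s2^2 = 31 * 96.76 = 2999.56
numerator = 29.75 + 2999.56 = 3029.31
n1+n2-2 = 56
sp^2 = 3029.31 / 56 = 302931/5600 ≈ 54.094821

54.0948


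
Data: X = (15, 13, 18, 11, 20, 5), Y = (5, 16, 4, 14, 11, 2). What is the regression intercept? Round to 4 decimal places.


a = ybar - b*xbar, where b = sum((xi-xbar)(yi-ybar)) / sum((xi-xbar)^2)
n = 6, xbar = 82/6 = 41/3 ≈ 13.666667, ybar = 52/6 = 26/3 ≈ 8.666667
Sxy = sum((xi-xbar)(yi-ybar)) = 85/3 ≈ 28.333333
Sxx = sum((xi-xbar)^2) = 430/3 ≈ 143.333333
b = Sxy / Sxx = 17/86 ≈ 0.197674
a = 8.666667 - 0.197674 * 13.666667 = 513/86 ≈ 5.965116

5.9651


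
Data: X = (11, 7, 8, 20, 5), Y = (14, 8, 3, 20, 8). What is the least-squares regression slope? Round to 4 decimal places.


b = sum((xi-xbar)(yi-ybar)) / sum((xi-xbar)^2)
n = 5, xbar = 51/5 = 10.2, ybar = 53/5 = 10.6
Sxy = sum((xi-xbar)(yi-ybar)) = 133.4
Sxx = sum((xi-xbar)^2) = 138.8
b = Sxy / Sxx = 667/694 ≈ 0.961095

0.9611


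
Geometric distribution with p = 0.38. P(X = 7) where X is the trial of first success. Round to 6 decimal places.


P = (1-p)^(k-1) * p
(1-p)^(k-1) = 0.62^6 ≈ 0.05680024
P = 0.05680024 * 0.38 ≈ 0.02158409

0.021584


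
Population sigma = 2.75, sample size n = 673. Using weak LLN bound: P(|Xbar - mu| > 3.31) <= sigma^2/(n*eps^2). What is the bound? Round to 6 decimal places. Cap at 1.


bound = min(1, sigma^2/(n*eps^2))
sigma^2 = 2.75^2 = 7.5625
n*eps^2 = 673 * 3.31^2 = 673 * 10.9561 = 7373.4553
sigma^2/(n*eps^2) = 7.5625 / 7373.4553 ≈ 0.00102564

0.001026


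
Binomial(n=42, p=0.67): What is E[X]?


E[X] = n*p = 42 * 0.67 = 28.14

28.14


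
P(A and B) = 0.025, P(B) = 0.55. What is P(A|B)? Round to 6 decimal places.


P(A|B) = P(A and B) / P(B) = 0.025 / 0.55 = 1/22 ≈ 0.04545455

0.045455


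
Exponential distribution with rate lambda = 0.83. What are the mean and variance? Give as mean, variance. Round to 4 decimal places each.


mean = 1/lam, var = 1/lam^2
mean = 1 / 0.83 = 100/83 ≈ 1.204819
lam^2 = 0.83^2 = 0.6889
var = 1 / 0.6889 = 10000/6889 ≈ 1.451589

1.2048, 1.4516


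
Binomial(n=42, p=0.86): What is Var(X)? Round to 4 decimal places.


Var = n*p*(1-p) = 42 * 0.86 * 0.14 = 5.0568

5.0568


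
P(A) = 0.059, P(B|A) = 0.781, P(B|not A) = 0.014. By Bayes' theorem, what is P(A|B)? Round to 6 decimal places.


P(A|B) = P(B|A)*P(A) / P(B), P(B) = P(B|A)*P(A) + P(B|not A)*P(not A)
P(B|A)*P(A) = 0.781 * 0.059 = 0.046079
P(B|not A)*P(not A) = 0.014 * 0.941 = 0.013174
P(B) = 0.046079 + 0.013174 = 0.059253
P(A|B) = 0.046079 / 0.059253 ≈ 0.77766527

0.777665


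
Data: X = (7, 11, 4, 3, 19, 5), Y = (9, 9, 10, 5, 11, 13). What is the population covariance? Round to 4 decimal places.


Cov = (1/n)*sum((xi-xbar)(yi-ybar))
n = 6, xbar = 49/6 ≈ 8.166667, ybar = 57/6 = 9.5
sum((xi-xbar)(yi-ybar)) = 25.5
Cov = 25.5 / 6 = 4.25

4.2500


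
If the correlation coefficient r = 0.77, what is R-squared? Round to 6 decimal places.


R^2 = r^2 = (0.77)^2 = 0.5929

0.592900


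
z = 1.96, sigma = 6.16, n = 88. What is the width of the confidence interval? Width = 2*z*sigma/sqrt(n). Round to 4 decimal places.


width = 2*z*sigma/sqrt(n)
2*z*sigma = 2 * 1.96 * 6.16 = 24.1472
sqrt(88) ≈ 9.380832
width = 24.1472 / 9.380832 ≈ 2.574100

2.5741


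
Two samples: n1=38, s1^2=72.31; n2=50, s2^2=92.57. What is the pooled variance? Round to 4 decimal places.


sp^2 = ((n1-1)*s1^2 + (n2-1)*s2^2)/(n1+n2-2)
(n1-1)*s1^2 = 37 * 72.31 = 2675.47
(n2-1)*s2^2 = 49 * 92.57 = 4535.93
numerator = 2675.47 + 4535.93 = 7211.4
n1+n2-2 = 86
sp^2 = 7211.4 / 86 = 36057/430 ≈ 83.853488

83.8535


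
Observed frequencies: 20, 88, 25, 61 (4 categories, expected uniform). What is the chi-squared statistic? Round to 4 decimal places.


chi2 = sum((O-E)^2/E), E = total/4
total = 194, E = 194/4 = 48.5
(20 - 48.5)^2 / 48.5 = 812.25 / 48.5 = 3249/194 ≈ 16.747423
(88 - 48.5)^2 / 48.5 = 1560.25 / 48.5 = 6241/194 ≈ 32.170103
(25 - 48.5)^2 / 48.5 = 552.25 / 48.5 = 2209/194 ≈ 11.386598
(61 - 48.5)^2 / 48.5 = 156.25 / 48.5 = 625/194 ≈ 3.221649
chi2 = 6162/97 ≈ 63.525773

63.5258


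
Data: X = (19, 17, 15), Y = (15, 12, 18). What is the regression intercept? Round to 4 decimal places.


a = ybar - b*xbar, where b = sum((xi-xbar)(yi-ybar)) / sum((xi-xbar)^2)
n = 3, xbar = 51/3 = 17, ybar = 45/3 = 15
Sxy = sum((xi-xbar)(yi-ybar)) = -6
Sxx = sum((xi-xbar)^2) = 8
b = Sxy / Sxx = -0.75
a = 15 - (-0.75) * 17 = 27.75

27.7500


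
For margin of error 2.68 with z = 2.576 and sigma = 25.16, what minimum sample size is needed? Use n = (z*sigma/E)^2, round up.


z*sigma/E = 2.576 * 25.16 / 2.68 = 202538/8375 ≈ 24.183642
(z*sigma/E)^2 ≈ 584.848530
round up: n = 585

585


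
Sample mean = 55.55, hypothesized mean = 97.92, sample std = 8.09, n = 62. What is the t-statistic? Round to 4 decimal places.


t = (xbar - mu0) / (s/sqrt(n))
xbar - mu0 = 55.55 - 97.92 = -42.37
sqrt(62) ≈ 7.87400787
s/sqrt(n) = 8.09 / 7.87400787 ≈ 1.02743103
t = -42.37 / 1.02743103 ≈ -41.238778

-41.2388


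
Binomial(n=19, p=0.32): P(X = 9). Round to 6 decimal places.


P = C(n,k) * p^k * (1-p)^(n-k)
C(19,9) = 92378
p^k = 0.32^9 ≈ 0.00003518437
(1-p)^(n-k) = 0.68^10 ≈ 0.02113923
P = 92378 * 0.00003518437 * 0.02113923 ≈ 0.068708

0.068708


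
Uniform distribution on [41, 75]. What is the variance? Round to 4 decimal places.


Var = (b-a)^2 / 12
(b-a)^2 = (75 - 41)^2 = 1156
Var = 1156/12 ≈ 96.333333

96.3333


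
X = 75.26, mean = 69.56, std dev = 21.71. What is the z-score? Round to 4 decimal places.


z = (X - mu) / sigma
X - mu = 75.26 - 69.56 = 5.7
z = 5.7 / 21.71 = 570/2171 ≈ 0.262552

0.2626


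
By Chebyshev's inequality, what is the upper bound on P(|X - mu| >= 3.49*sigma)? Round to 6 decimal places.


P <= 1/k^2
k^2 = 3.49^2 = 12.1801
1/k^2 = 1 / 12.1801 ≈ 0.08210113

0.082101


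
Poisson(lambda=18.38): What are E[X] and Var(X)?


E[X] = Var(X) = lambda = 18.38

18.38, 18.38


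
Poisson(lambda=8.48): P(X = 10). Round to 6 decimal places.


P = e^(-lam) * lam^k / k!
e^(-8.48) ≈ 0.0002075787
lam^k = 8.48^10 ≈ 1922908072.192122
k! = 10! = 3628800
P = 0.0002075787 * 1922908072.192122 / 3628800 ≈ 0.109996

0.109996


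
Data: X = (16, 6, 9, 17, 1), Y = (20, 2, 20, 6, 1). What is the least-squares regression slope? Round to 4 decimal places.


b = sum((xi-xbar)(yi-ybar)) / sum((xi-xbar)^2)
n = 5, xbar = 49/5 = 9.8, ybar = 49/5 = 9.8
Sxy = sum((xi-xbar)(yi-ybar)) = 134.8
Sxx = sum((xi-xbar)^2) = 182.8
b = Sxy / Sxx = 337/457 ≈ 0.737418

0.7374


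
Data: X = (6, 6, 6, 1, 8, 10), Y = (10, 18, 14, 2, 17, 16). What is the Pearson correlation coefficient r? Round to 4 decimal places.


r = sum((xi-xbar)(yi-ybar)) / sqrt(sum((xi-xbar)^2) * sum((yi-ybar)^2))
n = 6, xbar = 37/6 ≈ 6.166667, ybar = 77/6 ≈ 12.833333
Sxy = sum((xi-xbar)(yi-ybar)) = 451/6 ≈ 75.166667
Sxx = sum((xi-xbar)^2) = 269/6 ≈ 44.833333
Syy = sum((yi-ybar)^2) = 1085/6 ≈ 180.833333
sqrt(Sxx*Syy) ≈ 90.040886
r = Sxy / sqrt(Sxx*Syy) = 75.166667 / 90.040886 ≈ 0.834806

0.8348


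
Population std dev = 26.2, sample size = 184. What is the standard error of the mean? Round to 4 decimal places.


SE = sigma / sqrt(n)
sqrt(184) ≈ 13.564660
SE = 26.2 / 13.564660 ≈ 1.931490

1.9315


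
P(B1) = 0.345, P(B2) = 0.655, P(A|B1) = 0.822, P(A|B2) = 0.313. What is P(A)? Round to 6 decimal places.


P(A) = P(A|B1)*P(B1) + P(A|B2)*P(B2)
P(A|B1)*P(B1) = 0.822 * 0.345 = 0.28359
P(A|B2)*P(B2) = 0.313 * 0.655 = 0.205015
P(A) = 0.28359 + 0.205015 = 0.488605

0.488605


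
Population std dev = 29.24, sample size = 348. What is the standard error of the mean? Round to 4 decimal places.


SE = sigma / sqrt(n)
sqrt(348) ≈ 18.654758
SE = 29.24 / 18.654758 ≈ 1.567429

1.5674


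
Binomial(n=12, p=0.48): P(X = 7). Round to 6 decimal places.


P = C(n,k) * p^k * (1-p)^(n-k)
C(12,7) = 792
p^k = 0.48^7 ≈ 0.005870683
(1-p)^(n-k) = 0.52^5 ≈ 0.03802040
P = 792 * 0.005870683 * 0.03802040 ≈ 0.176779

0.176779


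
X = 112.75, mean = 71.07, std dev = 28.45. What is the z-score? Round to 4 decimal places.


z = (X - mu) / sigma
X - mu = 112.75 - 71.07 = 41.68
z = 41.68 / 28.45 = 4168/2845 ≈ 1.465026

1.4650


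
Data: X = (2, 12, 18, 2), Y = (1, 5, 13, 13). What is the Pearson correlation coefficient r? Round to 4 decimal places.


r = sum((xi-xbar)(yi-ybar)) / sqrt(sum((xi-xbar)^2) * sum((yi-ybar)^2))
n = 4, xbar = 34/4 = 8.5, ybar = 32/4 = 8
Sxy = sum((xi-xbar)(yi-ybar)) = 50
Sxx = sum((xi-xbar)^2) = 187
Syy = sum((yi-ybar)^2) = 108
sqrt(Sxx*Syy) ≈ 142.112631
r = Sxy / sqrt(Sxx*Syy) = 50 / 142.112631 ≈ 0.351834

0.3518


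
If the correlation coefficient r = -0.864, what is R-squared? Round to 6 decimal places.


R^2 = r^2 = (-0.864)^2 = 0.746496

0.746496


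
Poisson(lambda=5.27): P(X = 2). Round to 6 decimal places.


P = e^(-lam) * lam^k / k!
e^(-5.27) ≈ 0.005143611
lam^k = 5.27^2 = 27.7729
k! = 2! = 2
P = 0.005143611 * 27.7729 / 2 ≈ 0.071426

0.071426


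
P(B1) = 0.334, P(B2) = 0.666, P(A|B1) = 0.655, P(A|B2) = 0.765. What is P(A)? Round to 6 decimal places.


P(A) = P(A|B1)*P(B1) + P(A|B2)*P(B2)
P(A|B1)*P(B1) = 0.655 * 0.334 = 0.21877
P(A|B2)*P(B2) = 0.765 * 0.666 = 0.50949
P(A) = 0.21877 + 0.50949 = 0.72826

0.728260


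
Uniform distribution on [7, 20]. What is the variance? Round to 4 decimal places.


Var = (b-a)^2 / 12
(b-a)^2 = (20 - 7)^2 = 169
Var = 169/12 ≈ 14.083333

14.0833


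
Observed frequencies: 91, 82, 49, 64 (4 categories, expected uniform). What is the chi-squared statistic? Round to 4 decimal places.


chi2 = sum((O-E)^2/E), E = total/4
total = 286, E = 286/4 = 71.5
(91 - 71.5)^2 / 71.5 = 380.25 / 71.5 = 117/22 ≈ 5.318182
(82 - 71.5)^2 / 71.5 = 110.25 / 71.5 = 441/286 ≈ 1.541958
(49 - 71.5)^2 / 71.5 = 506.25 / 71.5 = 2025/286 ≈ 7.080420
(64 - 71.5)^2 / 71.5 = 56.25 / 71.5 = 225/286 ≈ 0.786713
chi2 = 162/11 ≈ 14.727273

14.7273


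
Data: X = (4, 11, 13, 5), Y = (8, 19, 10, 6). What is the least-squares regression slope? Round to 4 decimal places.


b = sum((xi-xbar)(yi-ybar)) / sum((xi-xbar)^2)
n = 4, xbar = 33/4 = 8.25, ybar = 43/4 = 10.75
Sxy = sum((xi-xbar)(yi-ybar)) = 46.25
Sxx = sum((xi-xbar)^2) = 58.75
b = Sxy / Sxx = 37/47 ≈ 0.787234

0.7872


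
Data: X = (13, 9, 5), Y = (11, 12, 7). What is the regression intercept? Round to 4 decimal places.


a = ybar - b*xbar, where b = sum((xi-xbar)(yi-ybar)) / sum((xi-xbar)^2)
n = 3, xbar = 27/3 = 9, ybar = 30/3 = 10
Sxy = sum((xi-xbar)(yi-ybar)) = 16
Sxx = sum((xi-xbar)^2) = 32
b = Sxy / Sxx = 0.5
a = 10 - 0.5 * 9 = 5.5

5.5000


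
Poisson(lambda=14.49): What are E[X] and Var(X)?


E[X] = Var(X) = lambda = 14.49

14.49, 14.49


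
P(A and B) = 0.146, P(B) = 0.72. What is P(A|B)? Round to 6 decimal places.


P(A|B) = P(A and B) / P(B) = 0.146 / 0.72 = 73/360 ≈ 0.20277778

0.202778


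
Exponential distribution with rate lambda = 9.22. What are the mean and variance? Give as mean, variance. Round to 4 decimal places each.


mean = 1/lam, var = 1/lam^2
mean = 1 / 9.22 = 50/461 ≈ 0.108460
lam^2 = 9.22^2 = 85.0084
var = 1 / 85.0084 ≈ 0.011764

0.1085, 0.0118


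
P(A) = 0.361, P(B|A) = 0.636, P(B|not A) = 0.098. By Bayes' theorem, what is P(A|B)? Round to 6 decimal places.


P(A|B) = P(B|A)*P(A) / P(B), P(B) = P(B|A)*P(A) + P(B|not A)*P(not A)
P(B|A)*P(A) = 0.636 * 0.361 = 0.229596
P(B|not A)*P(not A) = 0.098 * 0.639 = 0.062622
P(B) = 0.229596 + 0.062622 = 0.292218
P(A|B) = 0.229596 / 0.292218 ≈ 0.78570109

0.785701


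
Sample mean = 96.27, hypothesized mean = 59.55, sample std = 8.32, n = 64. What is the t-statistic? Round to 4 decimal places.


t = (xbar - mu0) / (s/sqrt(n))
xbar - mu0 = 96.27 - 59.55 = 36.72
sqrt(64) = 8
s/sqrt(n) = 8.32 / 8 = 1.04
t = 36.72 / 1.04 = 459/13 ≈ 35.307692

35.3077


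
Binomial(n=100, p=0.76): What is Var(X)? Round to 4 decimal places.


Var = n*p*(1-p) = 100 * 0.76 * 0.24 = 18.24

18.2400


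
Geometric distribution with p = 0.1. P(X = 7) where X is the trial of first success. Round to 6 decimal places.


P = (1-p)^(k-1) * p
(1-p)^(k-1) = 0.9^6 = 0.531441
P = 0.531441 * 0.1 = 0.0531441

0.053144


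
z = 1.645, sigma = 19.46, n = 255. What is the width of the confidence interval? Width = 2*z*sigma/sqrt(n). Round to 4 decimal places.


width = 2*z*sigma/sqrt(n)
2*z*sigma = 2 * 1.645 * 19.46 = 64.0234
sqrt(255) ≈ 15.968719
width = 64.0234 / 15.968719 ≈ 4.009301

4.0093


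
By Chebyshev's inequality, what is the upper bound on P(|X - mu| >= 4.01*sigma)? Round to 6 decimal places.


P <= 1/k^2
k^2 = 4.01^2 = 16.0801
1/k^2 = 1 / 16.0801 ≈ 0.06218867

0.062189


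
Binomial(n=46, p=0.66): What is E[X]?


E[X] = n*p = 46 * 0.66 = 30.36

30.36


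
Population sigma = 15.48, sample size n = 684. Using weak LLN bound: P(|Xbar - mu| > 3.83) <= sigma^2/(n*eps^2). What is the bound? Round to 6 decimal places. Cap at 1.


bound = min(1, sigma^2/(n*eps^2))
sigma^2 = 15.48^2 = 239.6304
n*eps^2 = 684 * 3.83^2 = 684 * 14.6689 = 10033.5276
sigma^2/(n*eps^2) = 239.6304 / 10033.5276 ≈ 0.02388297

0.023883


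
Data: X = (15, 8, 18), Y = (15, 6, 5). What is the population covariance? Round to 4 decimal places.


Cov = (1/n)*sum((xi-xbar)(yi-ybar))
n = 3, xbar = 41/3 ≈ 13.666667, ybar = 26/3 ≈ 8.666667
sum((xi-xbar)(yi-ybar)) = 23/3 ≈ 7.666667
Cov = 7.666667 / 3 = 23/9 ≈ 2.555556

2.5556


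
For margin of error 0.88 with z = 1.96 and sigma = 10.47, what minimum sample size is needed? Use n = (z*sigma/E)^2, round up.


z*sigma/E = 1.96 * 10.47 / 0.88 = 51303/2200 ≈ 23.319545
(z*sigma/E)^2 ≈ 543.801200
round up: n = 544

544


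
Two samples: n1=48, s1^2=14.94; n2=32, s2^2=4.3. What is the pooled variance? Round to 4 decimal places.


sp^2 = ((n1-1)*s1^2 + (n2-1)*s2^2)/(n1+n2-2)
(n1-1)*s1^2 = 47 * 14.94 = 702.18
(n2-1)*s2^2 = 31 * 4.3 = 133.3
numerator = 702.18 + 133.3 = 835.48
n1+n2-2 = 78
sp^2 = 835.48 / 78 = 20887/1950 ≈ 10.711282

10.7113


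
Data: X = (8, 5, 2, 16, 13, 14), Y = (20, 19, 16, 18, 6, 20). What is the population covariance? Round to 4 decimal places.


Cov = (1/n)*sum((xi-xbar)(yi-ybar))
n = 6, xbar = 58/6 = 29/3 ≈ 9.666667, ybar = 99/6 = 16.5
sum((xi-xbar)(yi-ybar)) = -24
Cov = -24 / 6 = -4

-4.0000


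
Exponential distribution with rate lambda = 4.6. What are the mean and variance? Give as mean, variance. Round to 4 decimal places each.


mean = 1/lam, var = 1/lam^2
mean = 1 / 4.6 = 5/23 ≈ 0.217391
lam^2 = 4.6^2 = 21.16
var = 1 / 21.16 = 25/529 ≈ 0.047259

0.2174, 0.0473


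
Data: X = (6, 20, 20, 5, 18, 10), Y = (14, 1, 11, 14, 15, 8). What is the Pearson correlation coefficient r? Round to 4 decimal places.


r = sum((xi-xbar)(yi-ybar)) / sqrt(sum((xi-xbar)^2) * sum((yi-ybar)^2))
n = 6, xbar = 79/6 ≈ 13.166667, ybar = 63/6 = 10.5
Sxy = sum((xi-xbar)(yi-ybar)) = -85.5
Sxx = sum((xi-xbar)^2) = 1469/6 ≈ 244.833333
Syy = sum((yi-ybar)^2) = 141.5
sqrt(Sxx*Syy) ≈ 186.128764
r = Sxy / sqrt(Sxx*Syy) = -85.5 / 186.128764 ≈ -0.459359

-0.4594


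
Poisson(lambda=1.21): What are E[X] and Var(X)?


E[X] = Var(X) = lambda = 1.21

1.21, 1.21


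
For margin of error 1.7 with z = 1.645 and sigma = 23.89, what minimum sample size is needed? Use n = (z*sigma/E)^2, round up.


z*sigma/E = 1.645 * 23.89 / 1.7 ≈ 23.117088
(z*sigma/E)^2 ≈ 534.399768
round up: n = 535

535


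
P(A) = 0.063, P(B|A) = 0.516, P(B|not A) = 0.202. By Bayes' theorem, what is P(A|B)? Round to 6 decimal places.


P(A|B) = P(B|A)*P(A) / P(B), P(B) = P(B|A)*P(A) + P(B|not A)*P(not A)
P(B|A)*P(A) = 0.516 * 0.063 = 0.032508
P(B|not A)*P(not A) = 0.202 * 0.937 = 0.189274
P(B) = 0.032508 + 0.189274 = 0.221782
P(A|B) = 0.032508 / 0.221782 ≈ 0.14657637

0.146576


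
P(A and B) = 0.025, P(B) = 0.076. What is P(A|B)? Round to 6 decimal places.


P(A|B) = P(A and B) / P(B) = 0.025 / 0.076 = 25/76 ≈ 0.32894737

0.328947


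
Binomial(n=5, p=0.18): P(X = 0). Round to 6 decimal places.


P = C(n,k) * p^k * (1-p)^(n-k)
C(5,0) = 1
p^k = 0.18^0 = 1
(1-p)^(n-k) = 0.82^5 ≈ 0.3707398
P = 1 * 1 * 0.3707398 ≈ 0.370740

0.370740


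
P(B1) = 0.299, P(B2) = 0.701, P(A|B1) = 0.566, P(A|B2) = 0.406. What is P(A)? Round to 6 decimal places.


P(A) = P(A|B1)*P(B1) + P(A|B2)*P(B2)
P(A|B1)*P(B1) = 0.566 * 0.299 = 0.169234
P(A|B2)*P(B2) = 0.406 * 0.701 = 0.284606
P(A) = 0.169234 + 0.284606 = 0.45384

0.453840


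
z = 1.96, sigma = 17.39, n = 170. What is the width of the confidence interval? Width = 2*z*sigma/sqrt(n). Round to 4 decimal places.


width = 2*z*sigma/sqrt(n)
2*z*sigma = 2 * 1.96 * 17.39 = 68.1688
sqrt(170) ≈ 13.038405
width = 68.1688 / 13.038405 ≈ 5.228308

5.2283


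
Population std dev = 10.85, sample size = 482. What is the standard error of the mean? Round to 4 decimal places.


SE = sigma / sqrt(n)
sqrt(482) ≈ 21.954498
SE = 10.85 / 21.954498 ≈ 0.494204

0.4942


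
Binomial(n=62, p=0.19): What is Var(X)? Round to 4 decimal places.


Var = n*p*(1-p) = 62 * 0.19 * 0.81 = 9.5418

9.5418


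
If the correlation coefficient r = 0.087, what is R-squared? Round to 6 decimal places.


R^2 = r^2 = (0.087)^2 = 0.007569

0.007569


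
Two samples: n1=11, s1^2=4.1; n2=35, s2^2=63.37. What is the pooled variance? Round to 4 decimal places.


sp^2 = ((n1-1)*s1^2 + (n2-1)*s2^2)/(n1+n2-2)
(n1-1)*s1^2 = 10 * 4.1 = 41
(n2-1)*s2^2 = 34 * 63.37 = 2154.58
numerator = 41 + 2154.58 = 2195.58
n1+n2-2 = 44
sp^2 = 2195.58 / 44 = 109779/2200 ≈ 49.899545

49.8995


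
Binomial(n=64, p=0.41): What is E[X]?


E[X] = n*p = 64 * 0.41 = 26.24

26.24


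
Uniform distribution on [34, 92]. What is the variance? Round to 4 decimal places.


Var = (b-a)^2 / 12
(b-a)^2 = (92 - 34)^2 = 3364
Var = 3364/12 ≈ 280.333333

280.3333


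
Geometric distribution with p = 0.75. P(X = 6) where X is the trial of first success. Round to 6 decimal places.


P = (1-p)^(k-1) * p
(1-p)^(k-1) = 0.25^5 = 0.0009765625
P = 0.0009765625 * 0.75 = 3/4096 ≈ 0.0007324219

0.000732


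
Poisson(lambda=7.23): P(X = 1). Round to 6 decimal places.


P = e^(-lam) * lam^k / k!
e^(-7.23) ≈ 0.0007245209
lam^k = 7.23^1 = 7.23
k! = 1! = 1
P = 0.0007245209 * 7.23 / 1 ≈ 0.005238

0.005238


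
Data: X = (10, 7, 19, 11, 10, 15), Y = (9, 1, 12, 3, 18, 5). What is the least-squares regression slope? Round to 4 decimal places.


b = sum((xi-xbar)(yi-ybar)) / sum((xi-xbar)^2)
n = 6, xbar = 72/6 = 12, ybar = 48/6 = 8
Sxy = sum((xi-xbar)(yi-ybar)) = 37
Sxx = sum((xi-xbar)^2) = 92
b = Sxy / Sxx = 37/92 ≈ 0.402174

0.4022


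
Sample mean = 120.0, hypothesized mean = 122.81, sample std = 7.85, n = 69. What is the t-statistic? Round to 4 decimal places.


t = (xbar - mu0) / (s/sqrt(n))
xbar - mu0 = 120.0 - 122.81 = -2.81
sqrt(69) ≈ 8.30662386
s/sqrt(n) = 7.85 / 8.30662386 ≈ 0.94502895
t = -2.81 / 0.94502895 ≈ -2.973454

-2.9735


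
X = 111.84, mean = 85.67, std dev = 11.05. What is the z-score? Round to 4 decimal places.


z = (X - mu) / sigma
X - mu = 111.84 - 85.67 = 26.17
z = 26.17 / 11.05 = 2617/1105 ≈ 2.368326

2.3683


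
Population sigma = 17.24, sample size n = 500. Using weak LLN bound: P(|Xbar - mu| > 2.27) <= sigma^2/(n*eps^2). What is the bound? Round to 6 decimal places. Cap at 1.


bound = min(1, sigma^2/(n*eps^2))
sigma^2 = 17.24^2 = 297.2176
n*eps^2 = 500 * 2.27^2 = 500 * 5.1529 = 2576.45
sigma^2/(n*eps^2) = 297.2176 / 2576.45 ≈ 0.11535935

0.115359


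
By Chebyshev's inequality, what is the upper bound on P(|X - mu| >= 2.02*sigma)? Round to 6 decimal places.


P <= 1/k^2
k^2 = 2.02^2 = 4.0804
1/k^2 = 1 / 4.0804 ≈ 0.24507401

0.245074


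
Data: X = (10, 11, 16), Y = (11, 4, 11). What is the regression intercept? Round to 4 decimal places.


a = ybar - b*xbar, where b = sum((xi-xbar)(yi-ybar)) / sum((xi-xbar)^2)
n = 3, xbar = 37/3 ≈ 12.333333, ybar = 26/3 ≈ 8.666667
Sxy = sum((xi-xbar)(yi-ybar)) = 28/3 ≈ 9.333333
Sxx = sum((xi-xbar)^2) = 62/3 ≈ 20.666667
b = Sxy / Sxx = 14/31 ≈ 0.451613
a = 8.666667 - 0.451613 * 12.333333 = 96/31 ≈ 3.096774

3.0968


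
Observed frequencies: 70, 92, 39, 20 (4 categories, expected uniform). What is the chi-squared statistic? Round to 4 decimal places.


chi2 = sum((O-E)^2/E), E = total/4
total = 221, E = 221/4 = 55.25
(70 - 55.25)^2 / 55.25 = 217.5625 / 55.25 = 3481/884 ≈ 3.937783
(92 - 55.25)^2 / 55.25 = 1350.5625 / 55.25 = 21609/884 ≈ 24.444570
(39 - 55.25)^2 / 55.25 = 264.0625 / 55.25 = 325/68 ≈ 4.779412
(20 - 55.25)^2 / 55.25 = 1242.5625 / 55.25 = 19881/884 ≈ 22.489819
chi2 = 12299/221 ≈ 55.651584

55.6516


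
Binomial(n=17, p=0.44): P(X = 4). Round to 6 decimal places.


P = C(n,k) * p^k * (1-p)^(n-k)
C(17,4) = 2380
p^k = 0.44^4 = 0.03748096
(1-p)^(n-k) = 0.56^13 ≈ 0.0005326530
P = 2380 * 0.03748096 * 0.0005326530 ≈ 0.047515

0.047515


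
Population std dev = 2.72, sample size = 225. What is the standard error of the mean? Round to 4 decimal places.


SE = sigma / sqrt(n)
sqrt(225) = 15
SE = 2.72 / 15 = 68/375 ≈ 0.181333

0.1813


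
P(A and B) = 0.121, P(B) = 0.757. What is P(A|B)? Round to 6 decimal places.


P(A|B) = P(A and B) / P(B) = 0.121 / 0.757 = 121/757 ≈ 0.15984148

0.159841


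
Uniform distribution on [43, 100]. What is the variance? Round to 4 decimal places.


Var = (b-a)^2 / 12
(b-a)^2 = (100 - 43)^2 = 3249
Var = 3249/12 = 270.75

270.7500


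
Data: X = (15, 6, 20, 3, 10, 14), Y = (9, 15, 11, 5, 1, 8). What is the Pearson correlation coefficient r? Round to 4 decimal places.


r = sum((xi-xbar)(yi-ybar)) / sqrt(sum((xi-xbar)^2) * sum((yi-ybar)^2))
n = 6, xbar = 68/6 = 34/3 ≈ 11.333333, ybar = 49/6 ≈ 8.166667
Sxy = sum((xi-xbar)(yi-ybar)) = 80/3 ≈ 26.666667
Sxx = sum((xi-xbar)^2) = 586/3 ≈ 195.333333
Syy = sum((yi-ybar)^2) = 701/6 ≈ 116.833333
sqrt(Sxx*Syy) ≈ 151.067682
r = Sxy / sqrt(Sxx*Syy) = 26.666667 / 151.067682 ≈ 0.176521

0.1765


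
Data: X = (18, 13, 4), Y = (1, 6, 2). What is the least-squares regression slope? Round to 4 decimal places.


b = sum((xi-xbar)(yi-ybar)) / sum((xi-xbar)^2)
n = 3, xbar = 35/3 ≈ 11.666667, ybar = 9/3 = 3
Sxy = sum((xi-xbar)(yi-ybar)) = -1
Sxx = sum((xi-xbar)^2) = 302/3 ≈ 100.666667
b = Sxy / Sxx = -3/302 ≈ -0.009934

-0.0099


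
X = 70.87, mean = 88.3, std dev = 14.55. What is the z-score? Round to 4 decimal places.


z = (X - mu) / sigma
X - mu = 70.87 - 88.3 = -17.43
z = -17.43 / 14.55 = -581/485 ≈ -1.197938

-1.1979


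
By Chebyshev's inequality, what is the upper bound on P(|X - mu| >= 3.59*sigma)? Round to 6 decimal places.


P <= 1/k^2
k^2 = 3.59^2 = 12.8881
1/k^2 = 1 / 12.8881 ≈ 0.07759096

0.077591


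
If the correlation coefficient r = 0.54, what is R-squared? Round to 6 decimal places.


R^2 = r^2 = (0.54)^2 = 0.2916

0.291600


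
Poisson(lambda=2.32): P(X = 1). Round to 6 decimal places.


P = e^(-lam) * lam^k / k!
e^(-2.32) ≈ 0.09827359
lam^k = 2.32^1 = 2.32
k! = 1! = 1
P = 0.09827359 * 2.32 / 1 ≈ 0.227995

0.227995


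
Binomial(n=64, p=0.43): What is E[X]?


E[X] = n*p = 64 * 0.43 = 27.52

27.52


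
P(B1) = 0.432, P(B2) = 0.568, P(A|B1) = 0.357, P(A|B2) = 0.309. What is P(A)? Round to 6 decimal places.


P(A) = P(A|B1)*P(B1) + P(A|B2)*P(B2)
P(A|B1)*P(B1) = 0.357 * 0.432 = 0.154224
P(A|B2)*P(B2) = 0.309 * 0.568 = 0.175512
P(A) = 0.154224 + 0.175512 = 0.329736

0.329736


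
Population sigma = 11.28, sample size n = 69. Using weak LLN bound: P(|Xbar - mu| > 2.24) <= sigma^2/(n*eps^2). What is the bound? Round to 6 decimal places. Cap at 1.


bound = min(1, sigma^2/(n*eps^2))
sigma^2 = 11.28^2 = 127.2384
n*eps^2 = 69 * 2.24^2 = 69 * 5.0176 = 346.2144
sigma^2/(n*eps^2) = 127.2384 / 346.2144 ≈ 0.36751331

0.367513


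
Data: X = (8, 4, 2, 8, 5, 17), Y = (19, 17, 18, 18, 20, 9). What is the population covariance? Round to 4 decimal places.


Cov = (1/n)*sum((xi-xbar)(yi-ybar))
n = 6, xbar = 44/6 = 22/3 ≈ 7.333333, ybar = 101/6 ≈ 16.833333
sum((xi-xbar)(yi-ybar)) = -263/3 ≈ -87.666667
Cov = -87.666667 / 6 = -263/18 ≈ -14.611111

-14.6111


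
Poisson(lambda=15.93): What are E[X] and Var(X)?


E[X] = Var(X) = lambda = 15.93

15.93, 15.93


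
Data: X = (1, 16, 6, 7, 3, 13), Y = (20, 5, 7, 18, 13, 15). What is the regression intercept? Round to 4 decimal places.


a = ybar - b*xbar, where b = sum((xi-xbar)(yi-ybar)) / sum((xi-xbar)^2)
n = 6, xbar = 46/6 = 23/3 ≈ 7.666667, ybar = 78/6 = 13
Sxy = sum((xi-xbar)(yi-ybar)) = -96
Sxx = sum((xi-xbar)^2) = 502/3 ≈ 167.333333
b = Sxy / Sxx = -144/251 ≈ -0.573705
a = 13 - (-0.573705) * 7.666667 = 4367/251 ≈ 17.398406

17.3984


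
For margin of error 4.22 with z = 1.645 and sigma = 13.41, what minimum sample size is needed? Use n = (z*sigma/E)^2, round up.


z*sigma/E = 1.645 * 13.41 / 4.22 ≈ 5.227358
(z*sigma/E)^2 ≈ 27.325270
round up: n = 28

28


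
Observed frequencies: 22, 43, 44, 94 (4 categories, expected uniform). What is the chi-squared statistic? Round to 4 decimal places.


chi2 = sum((O-E)^2/E), E = total/4
total = 203, E = 203/4 = 50.75
(22 - 50.75)^2 / 50.75 = 826.5625 / 50.75 = 13225/812 ≈ 16.286946
(43 - 50.75)^2 / 50.75 = 60.0625 / 50.75 = 961/812 ≈ 1.183498
(44 - 50.75)^2 / 50.75 = 45.5625 / 50.75 = 729/812 ≈ 0.897783
(94 - 50.75)^2 / 50.75 = 1870.5625 / 50.75 = 29929/812 ≈ 36.858374
chi2 = 11211/203 ≈ 55.226601

55.2266


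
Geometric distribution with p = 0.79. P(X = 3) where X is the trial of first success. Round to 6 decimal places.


P = (1-p)^(k-1) * p
(1-p)^(k-1) = 0.21^2 = 0.0441
P = 0.0441 * 0.79 = 0.034839

0.034839


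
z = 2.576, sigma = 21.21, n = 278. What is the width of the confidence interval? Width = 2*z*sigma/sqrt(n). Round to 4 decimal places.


width = 2*z*sigma/sqrt(n)
2*z*sigma = 2 * 2.576 * 21.21 = 109.27392
sqrt(278) ≈ 16.673332
width = 109.27392 / 16.673332 ≈ 6.553814

6.5538


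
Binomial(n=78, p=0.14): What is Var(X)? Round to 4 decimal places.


Var = n*p*(1-p) = 78 * 0.14 * 0.86 = 9.3912

9.3912


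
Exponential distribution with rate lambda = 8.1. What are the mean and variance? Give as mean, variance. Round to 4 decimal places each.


mean = 1/lam, var = 1/lam^2
mean = 1 / 8.1 = 10/81 ≈ 0.123457
lam^2 = 8.1^2 = 65.61
var = 1 / 65.61 = 100/6561 ≈ 0.015242

0.1235, 0.0152


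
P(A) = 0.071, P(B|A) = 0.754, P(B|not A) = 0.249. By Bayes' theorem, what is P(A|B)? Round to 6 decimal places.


P(A|B) = P(B|A)*P(A) / P(B), P(B) = P(B|A)*P(A) + P(B|not A)*P(not A)
P(B|A)*P(A) = 0.754 * 0.071 = 0.053534
P(B|not A)*P(not A) = 0.249 * 0.929 = 0.231321
P(B) = 0.053534 + 0.231321 = 0.284855
P(A|B) = 0.053534 / 0.284855 ≈ 0.18793421

0.187934


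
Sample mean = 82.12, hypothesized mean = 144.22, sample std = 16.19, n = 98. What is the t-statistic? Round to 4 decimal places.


t = (xbar - mu0) / (s/sqrt(n))
xbar - mu0 = 82.12 - 144.22 = -62.1
sqrt(98) ≈ 9.89949494
s/sqrt(n) = 16.19 / 9.89949494 ≈ 1.63543697
t = -62.1 / 1.63543697 ≈ -37.971503

-37.9715


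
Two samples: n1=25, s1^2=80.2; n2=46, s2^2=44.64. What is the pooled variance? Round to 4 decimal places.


sp^2 = ((n1-1)*s1^2 + (n2-1)*s2^2)/(n1+n2-2)
(n1-1)*s1^2 = 24 * 80.2 = 1924.8
(n2-1)*s2^2 = 45 * 44.64 = 2008.8
numerator = 1924.8 + 2008.8 = 3933.6
n1+n2-2 = 69
sp^2 = 3933.6 / 69 = 6556/115 ≈ 57.008696

57.0087


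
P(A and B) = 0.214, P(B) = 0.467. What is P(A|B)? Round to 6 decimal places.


P(A|B) = P(A and B) / P(B) = 0.214 / 0.467 = 214/467 ≈ 0.45824411

0.458244


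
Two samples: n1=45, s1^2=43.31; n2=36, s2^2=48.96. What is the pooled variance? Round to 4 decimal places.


sp^2 = ((n1-1)*s1^2 + (n2-1)*s2^2)/(n1+n2-2)
(n1-1)*s1^2 = 44 * 43.31 = 1905.64
(n2-1)*s2^2 = 35 * 48.96 = 1713.6
numerator = 1905.64 + 1713.6 = 3619.24
n1+n2-2 = 79
sp^2 = 3619.24 / 79 = 90481/1975 ≈ 45.813165

45.8132


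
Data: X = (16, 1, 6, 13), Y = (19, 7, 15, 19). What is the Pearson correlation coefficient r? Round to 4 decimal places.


r = sum((xi-xbar)(yi-ybar)) / sqrt(sum((xi-xbar)^2) * sum((yi-ybar)^2))
n = 4, xbar = 36/4 = 9, ybar = 60/4 = 15
Sxy = sum((xi-xbar)(yi-ybar)) = 108
Sxx = sum((xi-xbar)^2) = 138
Syy = sum((yi-ybar)^2) = 96
sqrt(Sxx*Syy) ≈ 115.099957
r = Sxy / sqrt(Sxx*Syy) = 108 / 115.099957 ≈ 0.938315

0.9383


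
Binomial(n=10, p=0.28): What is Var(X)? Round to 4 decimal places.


Var = n*p*(1-p) = 10 * 0.28 * 0.72 = 2.016

2.0160


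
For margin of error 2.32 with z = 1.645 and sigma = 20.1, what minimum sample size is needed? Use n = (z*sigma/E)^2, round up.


z*sigma/E = 1.645 * 20.1 / 2.32 = 66129/4640 ≈ 14.251940
(z*sigma/E)^2 ≈ 203.117784
round up: n = 204

204


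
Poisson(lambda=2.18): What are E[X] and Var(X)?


E[X] = Var(X) = lambda = 2.18

2.18, 2.18


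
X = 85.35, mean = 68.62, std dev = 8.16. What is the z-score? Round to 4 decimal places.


z = (X - mu) / sigma
X - mu = 85.35 - 68.62 = 16.73
z = 16.73 / 8.16 = 1673/816 ≈ 2.050245

2.0502


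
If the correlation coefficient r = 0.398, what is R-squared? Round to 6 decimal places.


R^2 = r^2 = (0.398)^2 = 0.158404

0.158404


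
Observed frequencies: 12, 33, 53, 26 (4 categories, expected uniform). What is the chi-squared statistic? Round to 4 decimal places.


chi2 = sum((O-E)^2/E), E = total/4
total = 124, E = 124/4 = 31
(12 - 31)^2 / 31 = 361 / 31 = 361/31 ≈ 11.645161
(33 - 31)^2 / 31 = 4 / 31 = 4/31 ≈ 0.129032
(53 - 31)^2 / 31 = 484 / 31 = 484/31 ≈ 15.612903
(26 - 31)^2 / 31 = 25 / 31 = 25/31 ≈ 0.806452
chi2 = 874/31 ≈ 28.193548

28.1935


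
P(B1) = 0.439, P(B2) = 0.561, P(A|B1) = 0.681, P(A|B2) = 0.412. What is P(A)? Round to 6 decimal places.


P(A) = P(A|B1)*P(B1) + P(A|B2)*P(B2)
P(A|B1)*P(B1) = 0.681 * 0.439 = 0.298959
P(A|B2)*P(B2) = 0.412 * 0.561 = 0.231132
P(A) = 0.298959 + 0.231132 = 0.530091

0.530091


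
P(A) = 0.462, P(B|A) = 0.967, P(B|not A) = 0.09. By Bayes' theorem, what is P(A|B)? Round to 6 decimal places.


P(A|B) = P(B|A)*P(A) / P(B), P(B) = P(B|A)*P(A) + P(B|not A)*P(not A)
P(B|A)*P(A) = 0.967 * 0.462 = 0.446754
P(B|not A)*P(not A) = 0.09 * 0.538 = 0.04842
P(B) = 0.446754 + 0.04842 = 0.495174
P(A|B) = 0.446754 / 0.495174 ≈ 0.90221619

0.902216


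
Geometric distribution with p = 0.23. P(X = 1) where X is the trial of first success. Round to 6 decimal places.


P = (1-p)^(k-1) * p
(1-p)^(k-1) = 0.77^0 = 1
P = 1 * 0.23 = 0.23

0.230000


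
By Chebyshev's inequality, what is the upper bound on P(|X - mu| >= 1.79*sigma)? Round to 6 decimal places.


P <= 1/k^2
k^2 = 1.79^2 = 3.2041
1/k^2 = 1 / 3.2041 ≈ 0.31210012

0.312100


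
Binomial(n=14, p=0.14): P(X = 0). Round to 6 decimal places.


P = C(n,k) * p^k * (1-p)^(n-k)
C(14,0) = 1
p^k = 0.14^0 = 1
(1-p)^(n-k) = 0.86^14 ≈ 0.1210538
P = 1 * 1 * 0.1210538 ≈ 0.121054

0.121054


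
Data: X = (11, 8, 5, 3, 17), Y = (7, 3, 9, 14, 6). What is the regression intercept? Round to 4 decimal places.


a = ybar - b*xbar, where b = sum((xi-xbar)(yi-ybar)) / sum((xi-xbar)^2)
n = 5, xbar = 44/5 = 8.8, ybar = 39/5 = 7.8
Sxy = sum((xi-xbar)(yi-ybar)) = -53.2
Sxx = sum((xi-xbar)^2) = 120.8
b = Sxy / Sxx = -133/302 ≈ -0.440397
a = 7.8 - (-0.440397) * 8.8 = 1763/151 ≈ 11.675497

11.6755


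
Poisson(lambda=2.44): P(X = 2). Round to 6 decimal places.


P = e^(-lam) * lam^k / k!
e^(-2.44) ≈ 0.08716085
lam^k = 2.44^2 = 5.9536
k! = 2! = 2
P = 0.08716085 * 5.9536 / 2 ≈ 0.259460

0.259460


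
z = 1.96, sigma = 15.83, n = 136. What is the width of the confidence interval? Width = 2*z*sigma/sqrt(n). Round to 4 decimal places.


width = 2*z*sigma/sqrt(n)
2*z*sigma = 2 * 1.96 * 15.83 = 62.0536
sqrt(136) ≈ 11.661904
width = 62.0536 / 11.661904 ≈ 5.321052

5.3211


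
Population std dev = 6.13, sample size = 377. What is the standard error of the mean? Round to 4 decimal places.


SE = sigma / sqrt(n)
sqrt(377) ≈ 19.416488
SE = 6.13 / 19.416488 ≈ 0.315711

0.3157


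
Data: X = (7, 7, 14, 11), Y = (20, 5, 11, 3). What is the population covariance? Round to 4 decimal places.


Cov = (1/n)*sum((xi-xbar)(yi-ybar))
n = 4, xbar = 39/4 = 9.75, ybar = 39/4 = 9.75
sum((xi-xbar)(yi-ybar)) = -18.25
Cov = -18.25 / 4 = -4.5625

-4.5625


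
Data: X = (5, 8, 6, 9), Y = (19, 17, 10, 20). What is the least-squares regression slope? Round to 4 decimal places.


b = sum((xi-xbar)(yi-ybar)) / sum((xi-xbar)^2)
n = 4, xbar = 28/4 = 7, ybar = 66/4 = 16.5
Sxy = sum((xi-xbar)(yi-ybar)) = 9
Sxx = sum((xi-xbar)^2) = 10
b = Sxy / Sxx = 0.9

0.9000


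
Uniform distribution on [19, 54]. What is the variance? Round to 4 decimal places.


Var = (b-a)^2 / 12
(b-a)^2 = (54 - 19)^2 = 1225
Var = 1225/12 ≈ 102.083333

102.0833


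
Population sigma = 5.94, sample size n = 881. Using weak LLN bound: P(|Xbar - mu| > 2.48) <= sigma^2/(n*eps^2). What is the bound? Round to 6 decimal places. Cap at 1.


bound = min(1, sigma^2/(n*eps^2))
sigma^2 = 5.94^2 = 35.2836
n*eps^2 = 881 * 2.48^2 = 881 * 6.1504 = 5418.5024
sigma^2/(n*eps^2) = 35.2836 / 5418.5024 ≈ 0.00651169

0.006512


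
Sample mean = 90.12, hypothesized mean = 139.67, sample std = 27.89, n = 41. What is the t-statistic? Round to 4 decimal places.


t = (xbar - mu0) / (s/sqrt(n))
xbar - mu0 = 90.12 - 139.67 = -49.55
sqrt(41) ≈ 6.40312424
s/sqrt(n) = 27.89 / 6.40312424 ≈ 4.35568622
t = -49.55 / 4.35568622 ≈ -11.375934

-11.3759


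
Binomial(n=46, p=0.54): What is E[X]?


E[X] = n*p = 46 * 0.54 = 24.84

24.84


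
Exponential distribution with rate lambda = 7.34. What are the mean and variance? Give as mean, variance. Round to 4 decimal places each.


mean = 1/lam, var = 1/lam^2
mean = 1 / 7.34 = 50/367 ≈ 0.136240
lam^2 = 7.34^2 = 53.8756
var = 1 / 53.8756 ≈ 0.018561

0.1362, 0.0186


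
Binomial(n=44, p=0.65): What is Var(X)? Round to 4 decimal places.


Var = n*p*(1-p) = 44 * 0.65 * 0.35 = 10.01

10.0100


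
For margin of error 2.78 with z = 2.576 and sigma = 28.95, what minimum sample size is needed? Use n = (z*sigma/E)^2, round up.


z*sigma/E = 2.576 * 28.95 / 2.78 = 93219/3475 ≈ 26.825612
(z*sigma/E)^2 ≈ 719.613433
round up: n = 720

720


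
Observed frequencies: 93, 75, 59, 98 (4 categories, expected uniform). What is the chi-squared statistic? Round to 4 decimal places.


chi2 = sum((O-E)^2/E), E = total/4
total = 325, E = 325/4 = 81.25
(93 - 81.25)^2 / 81.25 = 138.0625 / 81.25 = 2209/1300 ≈ 1.699231
(75 - 81.25)^2 / 81.25 = 39.0625 / 81.25 = 25/52 ≈ 0.480769
(59 - 81.25)^2 / 81.25 = 495.0625 / 81.25 = 7921/1300 ≈ 6.093077
(98 - 81.25)^2 / 81.25 = 280.5625 / 81.25 = 4489/1300 ≈ 3.453077
chi2 = 3811/325 ≈ 11.726154

11.7262


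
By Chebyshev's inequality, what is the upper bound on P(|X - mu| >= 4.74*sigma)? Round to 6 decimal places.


P <= 1/k^2
k^2 = 4.74^2 = 22.4676
1/k^2 = 1 / 22.4676 ≈ 0.04450854

0.044509


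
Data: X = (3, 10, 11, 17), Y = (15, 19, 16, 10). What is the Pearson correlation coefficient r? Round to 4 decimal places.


r = sum((xi-xbar)(yi-ybar)) / sqrt(sum((xi-xbar)^2) * sum((yi-ybar)^2))
n = 4, xbar = 41/4 = 10.25, ybar = 60/4 = 15
Sxy = sum((xi-xbar)(yi-ybar)) = -34
Sxx = sum((xi-xbar)^2) = 98.75
Syy = sum((yi-ybar)^2) = 42
sqrt(Sxx*Syy) ≈ 64.401087
r = Sxy / sqrt(Sxx*Syy) = -34 / 64.401087 ≈ -0.527941

-0.5279
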